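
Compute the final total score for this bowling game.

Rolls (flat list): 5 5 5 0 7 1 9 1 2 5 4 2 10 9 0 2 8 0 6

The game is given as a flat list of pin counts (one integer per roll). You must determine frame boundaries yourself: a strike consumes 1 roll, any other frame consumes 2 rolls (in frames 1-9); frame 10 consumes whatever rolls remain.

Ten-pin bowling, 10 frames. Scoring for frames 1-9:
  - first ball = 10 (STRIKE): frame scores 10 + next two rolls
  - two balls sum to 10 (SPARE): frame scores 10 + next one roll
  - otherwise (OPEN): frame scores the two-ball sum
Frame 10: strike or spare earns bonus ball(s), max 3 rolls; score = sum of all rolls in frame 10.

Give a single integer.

Frame 1: SPARE (5+5=10). 10 + next roll (5) = 15. Cumulative: 15
Frame 2: OPEN (5+0=5). Cumulative: 20
Frame 3: OPEN (7+1=8). Cumulative: 28
Frame 4: SPARE (9+1=10). 10 + next roll (2) = 12. Cumulative: 40
Frame 5: OPEN (2+5=7). Cumulative: 47
Frame 6: OPEN (4+2=6). Cumulative: 53
Frame 7: STRIKE. 10 + next two rolls (9+0) = 19. Cumulative: 72
Frame 8: OPEN (9+0=9). Cumulative: 81
Frame 9: SPARE (2+8=10). 10 + next roll (0) = 10. Cumulative: 91
Frame 10: OPEN. Sum of all frame-10 rolls (0+6) = 6. Cumulative: 97

Answer: 97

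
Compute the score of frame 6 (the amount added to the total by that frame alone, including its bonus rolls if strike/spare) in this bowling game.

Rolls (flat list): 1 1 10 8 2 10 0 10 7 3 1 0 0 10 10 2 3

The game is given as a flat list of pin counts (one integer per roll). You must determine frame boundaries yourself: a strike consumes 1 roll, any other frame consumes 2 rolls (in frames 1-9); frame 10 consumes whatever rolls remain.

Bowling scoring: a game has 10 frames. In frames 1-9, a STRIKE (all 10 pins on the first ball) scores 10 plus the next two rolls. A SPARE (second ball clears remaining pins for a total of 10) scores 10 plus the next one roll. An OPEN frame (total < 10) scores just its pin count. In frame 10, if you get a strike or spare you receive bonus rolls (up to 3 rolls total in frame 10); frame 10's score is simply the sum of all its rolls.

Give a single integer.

Answer: 11

Derivation:
Frame 1: OPEN (1+1=2). Cumulative: 2
Frame 2: STRIKE. 10 + next two rolls (8+2) = 20. Cumulative: 22
Frame 3: SPARE (8+2=10). 10 + next roll (10) = 20. Cumulative: 42
Frame 4: STRIKE. 10 + next two rolls (0+10) = 20. Cumulative: 62
Frame 5: SPARE (0+10=10). 10 + next roll (7) = 17. Cumulative: 79
Frame 6: SPARE (7+3=10). 10 + next roll (1) = 11. Cumulative: 90
Frame 7: OPEN (1+0=1). Cumulative: 91
Frame 8: SPARE (0+10=10). 10 + next roll (10) = 20. Cumulative: 111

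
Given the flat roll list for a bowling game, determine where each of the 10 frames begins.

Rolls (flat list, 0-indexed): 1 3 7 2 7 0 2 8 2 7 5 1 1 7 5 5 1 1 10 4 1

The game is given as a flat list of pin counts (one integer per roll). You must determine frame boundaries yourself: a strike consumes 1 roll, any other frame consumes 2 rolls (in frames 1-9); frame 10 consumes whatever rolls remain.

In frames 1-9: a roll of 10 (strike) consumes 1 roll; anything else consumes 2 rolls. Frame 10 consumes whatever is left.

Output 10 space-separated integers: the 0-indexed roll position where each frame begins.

Answer: 0 2 4 6 8 10 12 14 16 18

Derivation:
Frame 1 starts at roll index 0: rolls=1,3 (sum=4), consumes 2 rolls
Frame 2 starts at roll index 2: rolls=7,2 (sum=9), consumes 2 rolls
Frame 3 starts at roll index 4: rolls=7,0 (sum=7), consumes 2 rolls
Frame 4 starts at roll index 6: rolls=2,8 (sum=10), consumes 2 rolls
Frame 5 starts at roll index 8: rolls=2,7 (sum=9), consumes 2 rolls
Frame 6 starts at roll index 10: rolls=5,1 (sum=6), consumes 2 rolls
Frame 7 starts at roll index 12: rolls=1,7 (sum=8), consumes 2 rolls
Frame 8 starts at roll index 14: rolls=5,5 (sum=10), consumes 2 rolls
Frame 9 starts at roll index 16: rolls=1,1 (sum=2), consumes 2 rolls
Frame 10 starts at roll index 18: 3 remaining rolls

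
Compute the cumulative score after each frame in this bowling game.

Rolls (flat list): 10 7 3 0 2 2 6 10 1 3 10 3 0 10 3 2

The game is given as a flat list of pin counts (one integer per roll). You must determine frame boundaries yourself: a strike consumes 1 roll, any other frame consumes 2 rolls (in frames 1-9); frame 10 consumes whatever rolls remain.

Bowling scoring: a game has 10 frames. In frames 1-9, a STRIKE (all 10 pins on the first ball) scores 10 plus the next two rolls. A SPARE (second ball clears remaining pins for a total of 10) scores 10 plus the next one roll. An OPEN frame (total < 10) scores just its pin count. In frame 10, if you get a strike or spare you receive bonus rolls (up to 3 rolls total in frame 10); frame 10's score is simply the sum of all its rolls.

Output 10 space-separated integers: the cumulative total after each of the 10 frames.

Frame 1: STRIKE. 10 + next two rolls (7+3) = 20. Cumulative: 20
Frame 2: SPARE (7+3=10). 10 + next roll (0) = 10. Cumulative: 30
Frame 3: OPEN (0+2=2). Cumulative: 32
Frame 4: OPEN (2+6=8). Cumulative: 40
Frame 5: STRIKE. 10 + next two rolls (1+3) = 14. Cumulative: 54
Frame 6: OPEN (1+3=4). Cumulative: 58
Frame 7: STRIKE. 10 + next two rolls (3+0) = 13. Cumulative: 71
Frame 8: OPEN (3+0=3). Cumulative: 74
Frame 9: STRIKE. 10 + next two rolls (3+2) = 15. Cumulative: 89
Frame 10: OPEN. Sum of all frame-10 rolls (3+2) = 5. Cumulative: 94

Answer: 20 30 32 40 54 58 71 74 89 94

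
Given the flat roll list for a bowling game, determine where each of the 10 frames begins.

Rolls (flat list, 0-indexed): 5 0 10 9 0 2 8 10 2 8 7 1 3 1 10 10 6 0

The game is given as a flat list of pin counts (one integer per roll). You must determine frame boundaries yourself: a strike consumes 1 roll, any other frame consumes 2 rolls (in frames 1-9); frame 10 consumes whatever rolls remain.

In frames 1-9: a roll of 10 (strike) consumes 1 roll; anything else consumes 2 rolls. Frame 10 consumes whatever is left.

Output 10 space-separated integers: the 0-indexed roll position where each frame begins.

Answer: 0 2 3 5 7 8 10 12 14 15

Derivation:
Frame 1 starts at roll index 0: rolls=5,0 (sum=5), consumes 2 rolls
Frame 2 starts at roll index 2: roll=10 (strike), consumes 1 roll
Frame 3 starts at roll index 3: rolls=9,0 (sum=9), consumes 2 rolls
Frame 4 starts at roll index 5: rolls=2,8 (sum=10), consumes 2 rolls
Frame 5 starts at roll index 7: roll=10 (strike), consumes 1 roll
Frame 6 starts at roll index 8: rolls=2,8 (sum=10), consumes 2 rolls
Frame 7 starts at roll index 10: rolls=7,1 (sum=8), consumes 2 rolls
Frame 8 starts at roll index 12: rolls=3,1 (sum=4), consumes 2 rolls
Frame 9 starts at roll index 14: roll=10 (strike), consumes 1 roll
Frame 10 starts at roll index 15: 3 remaining rolls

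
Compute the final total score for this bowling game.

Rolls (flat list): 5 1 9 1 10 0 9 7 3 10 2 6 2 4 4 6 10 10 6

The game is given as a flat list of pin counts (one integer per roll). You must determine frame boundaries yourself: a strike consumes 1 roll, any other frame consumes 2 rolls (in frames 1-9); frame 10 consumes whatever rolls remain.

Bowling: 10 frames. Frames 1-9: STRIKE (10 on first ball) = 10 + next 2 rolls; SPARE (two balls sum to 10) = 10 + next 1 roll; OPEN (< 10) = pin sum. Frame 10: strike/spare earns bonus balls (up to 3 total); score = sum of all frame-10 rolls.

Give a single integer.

Answer: 152

Derivation:
Frame 1: OPEN (5+1=6). Cumulative: 6
Frame 2: SPARE (9+1=10). 10 + next roll (10) = 20. Cumulative: 26
Frame 3: STRIKE. 10 + next two rolls (0+9) = 19. Cumulative: 45
Frame 4: OPEN (0+9=9). Cumulative: 54
Frame 5: SPARE (7+3=10). 10 + next roll (10) = 20. Cumulative: 74
Frame 6: STRIKE. 10 + next two rolls (2+6) = 18. Cumulative: 92
Frame 7: OPEN (2+6=8). Cumulative: 100
Frame 8: OPEN (2+4=6). Cumulative: 106
Frame 9: SPARE (4+6=10). 10 + next roll (10) = 20. Cumulative: 126
Frame 10: STRIKE. Sum of all frame-10 rolls (10+10+6) = 26. Cumulative: 152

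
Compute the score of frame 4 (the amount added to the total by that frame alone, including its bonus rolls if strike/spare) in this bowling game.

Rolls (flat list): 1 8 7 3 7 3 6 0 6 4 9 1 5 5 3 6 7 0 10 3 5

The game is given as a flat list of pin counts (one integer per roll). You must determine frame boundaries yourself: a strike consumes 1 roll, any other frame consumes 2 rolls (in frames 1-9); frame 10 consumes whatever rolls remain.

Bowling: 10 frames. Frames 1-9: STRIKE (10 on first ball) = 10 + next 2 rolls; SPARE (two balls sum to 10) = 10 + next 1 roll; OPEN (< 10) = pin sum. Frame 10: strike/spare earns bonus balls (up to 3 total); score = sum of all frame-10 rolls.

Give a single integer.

Frame 1: OPEN (1+8=9). Cumulative: 9
Frame 2: SPARE (7+3=10). 10 + next roll (7) = 17. Cumulative: 26
Frame 3: SPARE (7+3=10). 10 + next roll (6) = 16. Cumulative: 42
Frame 4: OPEN (6+0=6). Cumulative: 48
Frame 5: SPARE (6+4=10). 10 + next roll (9) = 19. Cumulative: 67
Frame 6: SPARE (9+1=10). 10 + next roll (5) = 15. Cumulative: 82

Answer: 6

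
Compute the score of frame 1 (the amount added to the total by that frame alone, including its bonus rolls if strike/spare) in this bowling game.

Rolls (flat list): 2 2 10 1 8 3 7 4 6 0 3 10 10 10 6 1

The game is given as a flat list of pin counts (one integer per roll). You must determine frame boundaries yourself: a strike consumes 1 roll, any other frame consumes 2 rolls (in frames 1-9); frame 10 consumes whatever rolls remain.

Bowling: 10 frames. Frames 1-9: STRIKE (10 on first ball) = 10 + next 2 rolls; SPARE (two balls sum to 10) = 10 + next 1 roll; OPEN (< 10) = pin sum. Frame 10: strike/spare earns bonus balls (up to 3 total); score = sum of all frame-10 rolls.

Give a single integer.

Frame 1: OPEN (2+2=4). Cumulative: 4
Frame 2: STRIKE. 10 + next two rolls (1+8) = 19. Cumulative: 23
Frame 3: OPEN (1+8=9). Cumulative: 32

Answer: 4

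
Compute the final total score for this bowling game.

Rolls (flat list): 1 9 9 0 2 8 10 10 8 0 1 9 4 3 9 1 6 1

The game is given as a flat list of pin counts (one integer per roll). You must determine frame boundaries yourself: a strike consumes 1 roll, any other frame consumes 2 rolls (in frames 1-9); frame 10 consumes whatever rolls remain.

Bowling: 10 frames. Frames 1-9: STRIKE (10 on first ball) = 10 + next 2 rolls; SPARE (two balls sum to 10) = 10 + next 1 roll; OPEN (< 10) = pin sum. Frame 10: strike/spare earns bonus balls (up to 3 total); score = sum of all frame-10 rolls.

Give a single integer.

Frame 1: SPARE (1+9=10). 10 + next roll (9) = 19. Cumulative: 19
Frame 2: OPEN (9+0=9). Cumulative: 28
Frame 3: SPARE (2+8=10). 10 + next roll (10) = 20. Cumulative: 48
Frame 4: STRIKE. 10 + next two rolls (10+8) = 28. Cumulative: 76
Frame 5: STRIKE. 10 + next two rolls (8+0) = 18. Cumulative: 94
Frame 6: OPEN (8+0=8). Cumulative: 102
Frame 7: SPARE (1+9=10). 10 + next roll (4) = 14. Cumulative: 116
Frame 8: OPEN (4+3=7). Cumulative: 123
Frame 9: SPARE (9+1=10). 10 + next roll (6) = 16. Cumulative: 139
Frame 10: OPEN. Sum of all frame-10 rolls (6+1) = 7. Cumulative: 146

Answer: 146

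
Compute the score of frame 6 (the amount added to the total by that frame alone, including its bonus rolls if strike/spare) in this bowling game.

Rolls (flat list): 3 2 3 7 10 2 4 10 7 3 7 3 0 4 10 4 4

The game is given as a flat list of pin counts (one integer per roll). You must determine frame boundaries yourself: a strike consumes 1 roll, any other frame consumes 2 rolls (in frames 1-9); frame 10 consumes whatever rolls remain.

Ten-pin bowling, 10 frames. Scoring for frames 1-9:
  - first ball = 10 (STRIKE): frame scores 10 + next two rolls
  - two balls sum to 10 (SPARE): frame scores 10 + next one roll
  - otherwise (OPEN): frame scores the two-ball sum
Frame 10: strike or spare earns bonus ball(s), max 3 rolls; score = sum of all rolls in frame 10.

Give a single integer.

Answer: 17

Derivation:
Frame 1: OPEN (3+2=5). Cumulative: 5
Frame 2: SPARE (3+7=10). 10 + next roll (10) = 20. Cumulative: 25
Frame 3: STRIKE. 10 + next two rolls (2+4) = 16. Cumulative: 41
Frame 4: OPEN (2+4=6). Cumulative: 47
Frame 5: STRIKE. 10 + next two rolls (7+3) = 20. Cumulative: 67
Frame 6: SPARE (7+3=10). 10 + next roll (7) = 17. Cumulative: 84
Frame 7: SPARE (7+3=10). 10 + next roll (0) = 10. Cumulative: 94
Frame 8: OPEN (0+4=4). Cumulative: 98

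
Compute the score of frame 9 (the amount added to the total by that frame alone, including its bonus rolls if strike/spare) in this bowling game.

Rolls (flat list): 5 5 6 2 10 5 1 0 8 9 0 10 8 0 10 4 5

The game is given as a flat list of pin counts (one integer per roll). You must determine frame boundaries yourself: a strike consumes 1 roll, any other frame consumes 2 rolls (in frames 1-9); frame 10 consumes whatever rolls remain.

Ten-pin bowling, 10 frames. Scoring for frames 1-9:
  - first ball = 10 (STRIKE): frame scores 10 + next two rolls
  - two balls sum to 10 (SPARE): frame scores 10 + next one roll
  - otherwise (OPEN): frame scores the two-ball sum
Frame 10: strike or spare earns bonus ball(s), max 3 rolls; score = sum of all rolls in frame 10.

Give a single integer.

Frame 1: SPARE (5+5=10). 10 + next roll (6) = 16. Cumulative: 16
Frame 2: OPEN (6+2=8). Cumulative: 24
Frame 3: STRIKE. 10 + next two rolls (5+1) = 16. Cumulative: 40
Frame 4: OPEN (5+1=6). Cumulative: 46
Frame 5: OPEN (0+8=8). Cumulative: 54
Frame 6: OPEN (9+0=9). Cumulative: 63
Frame 7: STRIKE. 10 + next two rolls (8+0) = 18. Cumulative: 81
Frame 8: OPEN (8+0=8). Cumulative: 89
Frame 9: STRIKE. 10 + next two rolls (4+5) = 19. Cumulative: 108
Frame 10: OPEN. Sum of all frame-10 rolls (4+5) = 9. Cumulative: 117

Answer: 19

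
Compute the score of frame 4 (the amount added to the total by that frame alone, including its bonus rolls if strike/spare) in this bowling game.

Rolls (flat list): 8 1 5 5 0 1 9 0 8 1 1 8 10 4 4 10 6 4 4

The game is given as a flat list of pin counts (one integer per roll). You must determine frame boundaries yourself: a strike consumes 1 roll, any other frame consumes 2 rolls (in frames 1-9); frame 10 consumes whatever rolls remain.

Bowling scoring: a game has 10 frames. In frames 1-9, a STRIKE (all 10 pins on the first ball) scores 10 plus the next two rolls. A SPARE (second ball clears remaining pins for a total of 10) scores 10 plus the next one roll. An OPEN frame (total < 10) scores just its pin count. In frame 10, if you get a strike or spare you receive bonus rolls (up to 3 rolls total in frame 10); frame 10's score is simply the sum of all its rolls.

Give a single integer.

Answer: 9

Derivation:
Frame 1: OPEN (8+1=9). Cumulative: 9
Frame 2: SPARE (5+5=10). 10 + next roll (0) = 10. Cumulative: 19
Frame 3: OPEN (0+1=1). Cumulative: 20
Frame 4: OPEN (9+0=9). Cumulative: 29
Frame 5: OPEN (8+1=9). Cumulative: 38
Frame 6: OPEN (1+8=9). Cumulative: 47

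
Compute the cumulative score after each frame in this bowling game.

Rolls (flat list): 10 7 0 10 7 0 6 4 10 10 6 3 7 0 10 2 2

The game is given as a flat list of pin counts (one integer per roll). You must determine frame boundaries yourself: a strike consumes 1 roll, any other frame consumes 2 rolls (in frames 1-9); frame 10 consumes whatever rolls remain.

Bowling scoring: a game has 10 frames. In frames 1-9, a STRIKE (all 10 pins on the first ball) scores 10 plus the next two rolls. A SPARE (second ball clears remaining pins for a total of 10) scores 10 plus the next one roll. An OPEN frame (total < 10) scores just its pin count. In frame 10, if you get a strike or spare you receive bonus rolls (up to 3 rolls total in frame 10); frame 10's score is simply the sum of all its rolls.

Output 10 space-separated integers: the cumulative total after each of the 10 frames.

Frame 1: STRIKE. 10 + next two rolls (7+0) = 17. Cumulative: 17
Frame 2: OPEN (7+0=7). Cumulative: 24
Frame 3: STRIKE. 10 + next two rolls (7+0) = 17. Cumulative: 41
Frame 4: OPEN (7+0=7). Cumulative: 48
Frame 5: SPARE (6+4=10). 10 + next roll (10) = 20. Cumulative: 68
Frame 6: STRIKE. 10 + next two rolls (10+6) = 26. Cumulative: 94
Frame 7: STRIKE. 10 + next two rolls (6+3) = 19. Cumulative: 113
Frame 8: OPEN (6+3=9). Cumulative: 122
Frame 9: OPEN (7+0=7). Cumulative: 129
Frame 10: STRIKE. Sum of all frame-10 rolls (10+2+2) = 14. Cumulative: 143

Answer: 17 24 41 48 68 94 113 122 129 143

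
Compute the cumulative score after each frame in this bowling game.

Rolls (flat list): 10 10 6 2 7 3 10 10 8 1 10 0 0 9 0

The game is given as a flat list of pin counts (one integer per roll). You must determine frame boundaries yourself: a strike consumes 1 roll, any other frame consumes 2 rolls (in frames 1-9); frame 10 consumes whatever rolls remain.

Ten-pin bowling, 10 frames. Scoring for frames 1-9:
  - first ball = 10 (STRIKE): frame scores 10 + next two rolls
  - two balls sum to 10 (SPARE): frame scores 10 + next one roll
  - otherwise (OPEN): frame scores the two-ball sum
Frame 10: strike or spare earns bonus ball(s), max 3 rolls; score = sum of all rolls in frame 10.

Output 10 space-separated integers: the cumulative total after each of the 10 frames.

Frame 1: STRIKE. 10 + next two rolls (10+6) = 26. Cumulative: 26
Frame 2: STRIKE. 10 + next two rolls (6+2) = 18. Cumulative: 44
Frame 3: OPEN (6+2=8). Cumulative: 52
Frame 4: SPARE (7+3=10). 10 + next roll (10) = 20. Cumulative: 72
Frame 5: STRIKE. 10 + next two rolls (10+8) = 28. Cumulative: 100
Frame 6: STRIKE. 10 + next two rolls (8+1) = 19. Cumulative: 119
Frame 7: OPEN (8+1=9). Cumulative: 128
Frame 8: STRIKE. 10 + next two rolls (0+0) = 10. Cumulative: 138
Frame 9: OPEN (0+0=0). Cumulative: 138
Frame 10: OPEN. Sum of all frame-10 rolls (9+0) = 9. Cumulative: 147

Answer: 26 44 52 72 100 119 128 138 138 147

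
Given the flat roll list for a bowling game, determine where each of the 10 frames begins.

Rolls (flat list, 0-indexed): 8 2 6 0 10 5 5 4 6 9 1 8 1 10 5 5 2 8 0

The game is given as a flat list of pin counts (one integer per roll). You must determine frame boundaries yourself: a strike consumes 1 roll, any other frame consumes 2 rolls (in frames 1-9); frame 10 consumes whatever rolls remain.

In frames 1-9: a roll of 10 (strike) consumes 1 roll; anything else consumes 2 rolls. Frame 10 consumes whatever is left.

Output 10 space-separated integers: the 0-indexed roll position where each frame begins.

Frame 1 starts at roll index 0: rolls=8,2 (sum=10), consumes 2 rolls
Frame 2 starts at roll index 2: rolls=6,0 (sum=6), consumes 2 rolls
Frame 3 starts at roll index 4: roll=10 (strike), consumes 1 roll
Frame 4 starts at roll index 5: rolls=5,5 (sum=10), consumes 2 rolls
Frame 5 starts at roll index 7: rolls=4,6 (sum=10), consumes 2 rolls
Frame 6 starts at roll index 9: rolls=9,1 (sum=10), consumes 2 rolls
Frame 7 starts at roll index 11: rolls=8,1 (sum=9), consumes 2 rolls
Frame 8 starts at roll index 13: roll=10 (strike), consumes 1 roll
Frame 9 starts at roll index 14: rolls=5,5 (sum=10), consumes 2 rolls
Frame 10 starts at roll index 16: 3 remaining rolls

Answer: 0 2 4 5 7 9 11 13 14 16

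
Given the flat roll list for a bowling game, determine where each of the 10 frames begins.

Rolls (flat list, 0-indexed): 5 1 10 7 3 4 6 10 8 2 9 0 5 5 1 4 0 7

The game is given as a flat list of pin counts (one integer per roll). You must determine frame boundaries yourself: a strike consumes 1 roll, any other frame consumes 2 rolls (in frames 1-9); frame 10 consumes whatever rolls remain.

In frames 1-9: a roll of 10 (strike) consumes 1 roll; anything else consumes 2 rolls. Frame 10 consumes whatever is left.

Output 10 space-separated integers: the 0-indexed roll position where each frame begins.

Answer: 0 2 3 5 7 8 10 12 14 16

Derivation:
Frame 1 starts at roll index 0: rolls=5,1 (sum=6), consumes 2 rolls
Frame 2 starts at roll index 2: roll=10 (strike), consumes 1 roll
Frame 3 starts at roll index 3: rolls=7,3 (sum=10), consumes 2 rolls
Frame 4 starts at roll index 5: rolls=4,6 (sum=10), consumes 2 rolls
Frame 5 starts at roll index 7: roll=10 (strike), consumes 1 roll
Frame 6 starts at roll index 8: rolls=8,2 (sum=10), consumes 2 rolls
Frame 7 starts at roll index 10: rolls=9,0 (sum=9), consumes 2 rolls
Frame 8 starts at roll index 12: rolls=5,5 (sum=10), consumes 2 rolls
Frame 9 starts at roll index 14: rolls=1,4 (sum=5), consumes 2 rolls
Frame 10 starts at roll index 16: 2 remaining rolls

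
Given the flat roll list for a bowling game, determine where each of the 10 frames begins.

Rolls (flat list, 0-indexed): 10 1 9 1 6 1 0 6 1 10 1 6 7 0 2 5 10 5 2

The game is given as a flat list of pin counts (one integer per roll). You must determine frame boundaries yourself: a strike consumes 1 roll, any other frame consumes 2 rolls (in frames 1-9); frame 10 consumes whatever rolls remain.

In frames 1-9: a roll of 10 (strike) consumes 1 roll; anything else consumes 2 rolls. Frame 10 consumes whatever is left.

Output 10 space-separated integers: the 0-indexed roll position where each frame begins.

Frame 1 starts at roll index 0: roll=10 (strike), consumes 1 roll
Frame 2 starts at roll index 1: rolls=1,9 (sum=10), consumes 2 rolls
Frame 3 starts at roll index 3: rolls=1,6 (sum=7), consumes 2 rolls
Frame 4 starts at roll index 5: rolls=1,0 (sum=1), consumes 2 rolls
Frame 5 starts at roll index 7: rolls=6,1 (sum=7), consumes 2 rolls
Frame 6 starts at roll index 9: roll=10 (strike), consumes 1 roll
Frame 7 starts at roll index 10: rolls=1,6 (sum=7), consumes 2 rolls
Frame 8 starts at roll index 12: rolls=7,0 (sum=7), consumes 2 rolls
Frame 9 starts at roll index 14: rolls=2,5 (sum=7), consumes 2 rolls
Frame 10 starts at roll index 16: 3 remaining rolls

Answer: 0 1 3 5 7 9 10 12 14 16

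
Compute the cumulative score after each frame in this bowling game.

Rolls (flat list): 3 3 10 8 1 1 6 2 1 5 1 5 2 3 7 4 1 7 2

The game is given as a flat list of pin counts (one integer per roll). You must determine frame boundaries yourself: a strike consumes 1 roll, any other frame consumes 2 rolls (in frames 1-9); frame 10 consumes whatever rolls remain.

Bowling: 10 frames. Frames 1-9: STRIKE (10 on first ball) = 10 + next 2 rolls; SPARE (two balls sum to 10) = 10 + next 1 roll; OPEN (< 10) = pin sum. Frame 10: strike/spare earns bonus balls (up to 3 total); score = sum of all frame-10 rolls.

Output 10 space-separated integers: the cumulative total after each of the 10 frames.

Frame 1: OPEN (3+3=6). Cumulative: 6
Frame 2: STRIKE. 10 + next two rolls (8+1) = 19. Cumulative: 25
Frame 3: OPEN (8+1=9). Cumulative: 34
Frame 4: OPEN (1+6=7). Cumulative: 41
Frame 5: OPEN (2+1=3). Cumulative: 44
Frame 6: OPEN (5+1=6). Cumulative: 50
Frame 7: OPEN (5+2=7). Cumulative: 57
Frame 8: SPARE (3+7=10). 10 + next roll (4) = 14. Cumulative: 71
Frame 9: OPEN (4+1=5). Cumulative: 76
Frame 10: OPEN. Sum of all frame-10 rolls (7+2) = 9. Cumulative: 85

Answer: 6 25 34 41 44 50 57 71 76 85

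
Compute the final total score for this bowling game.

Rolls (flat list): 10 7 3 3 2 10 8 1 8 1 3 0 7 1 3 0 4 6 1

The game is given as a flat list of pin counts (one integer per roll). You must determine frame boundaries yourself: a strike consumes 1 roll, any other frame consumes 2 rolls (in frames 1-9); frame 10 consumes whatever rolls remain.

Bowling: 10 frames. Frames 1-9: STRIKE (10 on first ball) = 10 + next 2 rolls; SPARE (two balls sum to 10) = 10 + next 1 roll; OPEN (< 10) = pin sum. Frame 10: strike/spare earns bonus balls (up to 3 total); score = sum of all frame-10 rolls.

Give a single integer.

Frame 1: STRIKE. 10 + next two rolls (7+3) = 20. Cumulative: 20
Frame 2: SPARE (7+3=10). 10 + next roll (3) = 13. Cumulative: 33
Frame 3: OPEN (3+2=5). Cumulative: 38
Frame 4: STRIKE. 10 + next two rolls (8+1) = 19. Cumulative: 57
Frame 5: OPEN (8+1=9). Cumulative: 66
Frame 6: OPEN (8+1=9). Cumulative: 75
Frame 7: OPEN (3+0=3). Cumulative: 78
Frame 8: OPEN (7+1=8). Cumulative: 86
Frame 9: OPEN (3+0=3). Cumulative: 89
Frame 10: SPARE. Sum of all frame-10 rolls (4+6+1) = 11. Cumulative: 100

Answer: 100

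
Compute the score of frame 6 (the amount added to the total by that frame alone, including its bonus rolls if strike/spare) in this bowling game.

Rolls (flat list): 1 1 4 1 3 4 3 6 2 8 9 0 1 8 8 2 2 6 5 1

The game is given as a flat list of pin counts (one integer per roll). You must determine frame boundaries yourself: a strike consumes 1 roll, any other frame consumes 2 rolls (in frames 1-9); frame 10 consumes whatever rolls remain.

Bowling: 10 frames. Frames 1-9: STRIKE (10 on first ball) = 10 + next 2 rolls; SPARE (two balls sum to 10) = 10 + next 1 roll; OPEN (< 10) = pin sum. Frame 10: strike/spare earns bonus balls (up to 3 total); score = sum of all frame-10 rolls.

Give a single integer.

Answer: 9

Derivation:
Frame 1: OPEN (1+1=2). Cumulative: 2
Frame 2: OPEN (4+1=5). Cumulative: 7
Frame 3: OPEN (3+4=7). Cumulative: 14
Frame 4: OPEN (3+6=9). Cumulative: 23
Frame 5: SPARE (2+8=10). 10 + next roll (9) = 19. Cumulative: 42
Frame 6: OPEN (9+0=9). Cumulative: 51
Frame 7: OPEN (1+8=9). Cumulative: 60
Frame 8: SPARE (8+2=10). 10 + next roll (2) = 12. Cumulative: 72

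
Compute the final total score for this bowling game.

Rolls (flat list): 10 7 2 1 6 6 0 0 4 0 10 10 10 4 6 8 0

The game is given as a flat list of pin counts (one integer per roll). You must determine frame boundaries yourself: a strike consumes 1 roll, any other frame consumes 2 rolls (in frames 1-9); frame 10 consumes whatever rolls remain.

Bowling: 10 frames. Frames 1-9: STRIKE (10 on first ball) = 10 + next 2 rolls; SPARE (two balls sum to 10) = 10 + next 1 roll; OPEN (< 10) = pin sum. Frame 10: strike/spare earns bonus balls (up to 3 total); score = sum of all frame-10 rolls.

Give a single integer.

Answer: 135

Derivation:
Frame 1: STRIKE. 10 + next two rolls (7+2) = 19. Cumulative: 19
Frame 2: OPEN (7+2=9). Cumulative: 28
Frame 3: OPEN (1+6=7). Cumulative: 35
Frame 4: OPEN (6+0=6). Cumulative: 41
Frame 5: OPEN (0+4=4). Cumulative: 45
Frame 6: SPARE (0+10=10). 10 + next roll (10) = 20. Cumulative: 65
Frame 7: STRIKE. 10 + next two rolls (10+4) = 24. Cumulative: 89
Frame 8: STRIKE. 10 + next two rolls (4+6) = 20. Cumulative: 109
Frame 9: SPARE (4+6=10). 10 + next roll (8) = 18. Cumulative: 127
Frame 10: OPEN. Sum of all frame-10 rolls (8+0) = 8. Cumulative: 135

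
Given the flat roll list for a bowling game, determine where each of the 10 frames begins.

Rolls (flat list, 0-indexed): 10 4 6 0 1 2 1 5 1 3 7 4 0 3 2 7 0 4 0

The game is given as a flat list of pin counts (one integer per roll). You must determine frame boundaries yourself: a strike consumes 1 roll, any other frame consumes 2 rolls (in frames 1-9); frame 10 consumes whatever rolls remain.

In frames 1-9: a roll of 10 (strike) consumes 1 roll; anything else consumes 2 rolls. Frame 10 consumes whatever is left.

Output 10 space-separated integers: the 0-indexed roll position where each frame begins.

Answer: 0 1 3 5 7 9 11 13 15 17

Derivation:
Frame 1 starts at roll index 0: roll=10 (strike), consumes 1 roll
Frame 2 starts at roll index 1: rolls=4,6 (sum=10), consumes 2 rolls
Frame 3 starts at roll index 3: rolls=0,1 (sum=1), consumes 2 rolls
Frame 4 starts at roll index 5: rolls=2,1 (sum=3), consumes 2 rolls
Frame 5 starts at roll index 7: rolls=5,1 (sum=6), consumes 2 rolls
Frame 6 starts at roll index 9: rolls=3,7 (sum=10), consumes 2 rolls
Frame 7 starts at roll index 11: rolls=4,0 (sum=4), consumes 2 rolls
Frame 8 starts at roll index 13: rolls=3,2 (sum=5), consumes 2 rolls
Frame 9 starts at roll index 15: rolls=7,0 (sum=7), consumes 2 rolls
Frame 10 starts at roll index 17: 2 remaining rolls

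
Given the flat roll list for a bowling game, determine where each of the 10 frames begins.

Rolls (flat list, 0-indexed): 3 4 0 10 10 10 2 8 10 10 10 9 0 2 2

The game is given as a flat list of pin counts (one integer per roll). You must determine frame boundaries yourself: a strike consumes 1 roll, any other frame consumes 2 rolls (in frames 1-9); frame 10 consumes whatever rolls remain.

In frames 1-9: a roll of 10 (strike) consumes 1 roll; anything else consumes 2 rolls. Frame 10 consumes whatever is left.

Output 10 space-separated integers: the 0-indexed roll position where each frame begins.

Frame 1 starts at roll index 0: rolls=3,4 (sum=7), consumes 2 rolls
Frame 2 starts at roll index 2: rolls=0,10 (sum=10), consumes 2 rolls
Frame 3 starts at roll index 4: roll=10 (strike), consumes 1 roll
Frame 4 starts at roll index 5: roll=10 (strike), consumes 1 roll
Frame 5 starts at roll index 6: rolls=2,8 (sum=10), consumes 2 rolls
Frame 6 starts at roll index 8: roll=10 (strike), consumes 1 roll
Frame 7 starts at roll index 9: roll=10 (strike), consumes 1 roll
Frame 8 starts at roll index 10: roll=10 (strike), consumes 1 roll
Frame 9 starts at roll index 11: rolls=9,0 (sum=9), consumes 2 rolls
Frame 10 starts at roll index 13: 2 remaining rolls

Answer: 0 2 4 5 6 8 9 10 11 13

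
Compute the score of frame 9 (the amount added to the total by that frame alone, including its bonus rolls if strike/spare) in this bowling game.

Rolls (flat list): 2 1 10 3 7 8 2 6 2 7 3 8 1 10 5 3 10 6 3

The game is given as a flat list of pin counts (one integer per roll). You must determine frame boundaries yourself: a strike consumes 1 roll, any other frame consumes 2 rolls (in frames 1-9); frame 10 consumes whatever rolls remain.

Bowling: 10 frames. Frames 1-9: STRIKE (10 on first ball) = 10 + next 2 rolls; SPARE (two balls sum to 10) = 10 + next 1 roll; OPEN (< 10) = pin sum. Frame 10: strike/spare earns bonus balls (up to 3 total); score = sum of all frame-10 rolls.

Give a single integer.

Answer: 8

Derivation:
Frame 1: OPEN (2+1=3). Cumulative: 3
Frame 2: STRIKE. 10 + next two rolls (3+7) = 20. Cumulative: 23
Frame 3: SPARE (3+7=10). 10 + next roll (8) = 18. Cumulative: 41
Frame 4: SPARE (8+2=10). 10 + next roll (6) = 16. Cumulative: 57
Frame 5: OPEN (6+2=8). Cumulative: 65
Frame 6: SPARE (7+3=10). 10 + next roll (8) = 18. Cumulative: 83
Frame 7: OPEN (8+1=9). Cumulative: 92
Frame 8: STRIKE. 10 + next two rolls (5+3) = 18. Cumulative: 110
Frame 9: OPEN (5+3=8). Cumulative: 118
Frame 10: STRIKE. Sum of all frame-10 rolls (10+6+3) = 19. Cumulative: 137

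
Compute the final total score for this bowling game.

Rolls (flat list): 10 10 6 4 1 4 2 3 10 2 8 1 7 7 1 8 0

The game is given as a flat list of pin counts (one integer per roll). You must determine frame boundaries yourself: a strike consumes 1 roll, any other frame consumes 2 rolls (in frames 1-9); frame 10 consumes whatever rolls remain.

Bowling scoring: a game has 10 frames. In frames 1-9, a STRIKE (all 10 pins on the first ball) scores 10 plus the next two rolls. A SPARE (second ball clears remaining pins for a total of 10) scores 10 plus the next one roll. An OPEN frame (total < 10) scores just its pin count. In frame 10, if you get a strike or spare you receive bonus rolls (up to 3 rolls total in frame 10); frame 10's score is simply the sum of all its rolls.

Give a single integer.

Frame 1: STRIKE. 10 + next two rolls (10+6) = 26. Cumulative: 26
Frame 2: STRIKE. 10 + next two rolls (6+4) = 20. Cumulative: 46
Frame 3: SPARE (6+4=10). 10 + next roll (1) = 11. Cumulative: 57
Frame 4: OPEN (1+4=5). Cumulative: 62
Frame 5: OPEN (2+3=5). Cumulative: 67
Frame 6: STRIKE. 10 + next two rolls (2+8) = 20. Cumulative: 87
Frame 7: SPARE (2+8=10). 10 + next roll (1) = 11. Cumulative: 98
Frame 8: OPEN (1+7=8). Cumulative: 106
Frame 9: OPEN (7+1=8). Cumulative: 114
Frame 10: OPEN. Sum of all frame-10 rolls (8+0) = 8. Cumulative: 122

Answer: 122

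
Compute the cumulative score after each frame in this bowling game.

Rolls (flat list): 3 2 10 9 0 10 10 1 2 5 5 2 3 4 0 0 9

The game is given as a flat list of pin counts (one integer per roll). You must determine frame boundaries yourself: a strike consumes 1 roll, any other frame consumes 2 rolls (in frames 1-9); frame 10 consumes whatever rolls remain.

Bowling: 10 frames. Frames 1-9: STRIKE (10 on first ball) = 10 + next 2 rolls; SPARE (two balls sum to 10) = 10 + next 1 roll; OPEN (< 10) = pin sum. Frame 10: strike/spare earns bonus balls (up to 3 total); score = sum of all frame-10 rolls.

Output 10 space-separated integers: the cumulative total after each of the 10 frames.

Frame 1: OPEN (3+2=5). Cumulative: 5
Frame 2: STRIKE. 10 + next two rolls (9+0) = 19. Cumulative: 24
Frame 3: OPEN (9+0=9). Cumulative: 33
Frame 4: STRIKE. 10 + next two rolls (10+1) = 21. Cumulative: 54
Frame 5: STRIKE. 10 + next two rolls (1+2) = 13. Cumulative: 67
Frame 6: OPEN (1+2=3). Cumulative: 70
Frame 7: SPARE (5+5=10). 10 + next roll (2) = 12. Cumulative: 82
Frame 8: OPEN (2+3=5). Cumulative: 87
Frame 9: OPEN (4+0=4). Cumulative: 91
Frame 10: OPEN. Sum of all frame-10 rolls (0+9) = 9. Cumulative: 100

Answer: 5 24 33 54 67 70 82 87 91 100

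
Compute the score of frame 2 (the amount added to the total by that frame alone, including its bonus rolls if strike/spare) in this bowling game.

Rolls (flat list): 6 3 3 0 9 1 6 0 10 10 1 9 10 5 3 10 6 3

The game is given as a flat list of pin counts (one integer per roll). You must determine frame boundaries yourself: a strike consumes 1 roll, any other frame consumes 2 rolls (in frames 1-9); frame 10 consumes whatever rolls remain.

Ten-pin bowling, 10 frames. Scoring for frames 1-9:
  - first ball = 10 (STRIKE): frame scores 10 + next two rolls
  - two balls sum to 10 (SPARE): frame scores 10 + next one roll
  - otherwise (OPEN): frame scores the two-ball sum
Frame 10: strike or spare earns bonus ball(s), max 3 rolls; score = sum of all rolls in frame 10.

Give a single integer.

Frame 1: OPEN (6+3=9). Cumulative: 9
Frame 2: OPEN (3+0=3). Cumulative: 12
Frame 3: SPARE (9+1=10). 10 + next roll (6) = 16. Cumulative: 28
Frame 4: OPEN (6+0=6). Cumulative: 34

Answer: 3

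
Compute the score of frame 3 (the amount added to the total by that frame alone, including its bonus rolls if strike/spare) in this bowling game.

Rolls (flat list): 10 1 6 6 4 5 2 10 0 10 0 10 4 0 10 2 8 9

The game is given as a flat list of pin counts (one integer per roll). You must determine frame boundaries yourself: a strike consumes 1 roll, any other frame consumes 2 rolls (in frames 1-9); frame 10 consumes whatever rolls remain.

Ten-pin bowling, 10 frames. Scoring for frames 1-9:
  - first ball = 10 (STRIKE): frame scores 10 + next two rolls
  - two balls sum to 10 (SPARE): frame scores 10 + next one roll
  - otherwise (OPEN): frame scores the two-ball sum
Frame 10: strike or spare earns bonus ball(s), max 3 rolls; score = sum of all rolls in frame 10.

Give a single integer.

Answer: 15

Derivation:
Frame 1: STRIKE. 10 + next two rolls (1+6) = 17. Cumulative: 17
Frame 2: OPEN (1+6=7). Cumulative: 24
Frame 3: SPARE (6+4=10). 10 + next roll (5) = 15. Cumulative: 39
Frame 4: OPEN (5+2=7). Cumulative: 46
Frame 5: STRIKE. 10 + next two rolls (0+10) = 20. Cumulative: 66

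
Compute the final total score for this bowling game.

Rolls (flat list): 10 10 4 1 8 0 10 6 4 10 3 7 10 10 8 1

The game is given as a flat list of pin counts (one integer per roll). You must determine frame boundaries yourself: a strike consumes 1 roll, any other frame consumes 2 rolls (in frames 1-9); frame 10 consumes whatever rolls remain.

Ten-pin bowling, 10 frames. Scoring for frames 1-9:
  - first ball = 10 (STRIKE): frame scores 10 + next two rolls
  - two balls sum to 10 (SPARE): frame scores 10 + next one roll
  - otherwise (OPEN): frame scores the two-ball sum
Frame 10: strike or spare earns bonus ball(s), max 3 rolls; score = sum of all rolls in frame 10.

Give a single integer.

Answer: 179

Derivation:
Frame 1: STRIKE. 10 + next two rolls (10+4) = 24. Cumulative: 24
Frame 2: STRIKE. 10 + next two rolls (4+1) = 15. Cumulative: 39
Frame 3: OPEN (4+1=5). Cumulative: 44
Frame 4: OPEN (8+0=8). Cumulative: 52
Frame 5: STRIKE. 10 + next two rolls (6+4) = 20. Cumulative: 72
Frame 6: SPARE (6+4=10). 10 + next roll (10) = 20. Cumulative: 92
Frame 7: STRIKE. 10 + next two rolls (3+7) = 20. Cumulative: 112
Frame 8: SPARE (3+7=10). 10 + next roll (10) = 20. Cumulative: 132
Frame 9: STRIKE. 10 + next two rolls (10+8) = 28. Cumulative: 160
Frame 10: STRIKE. Sum of all frame-10 rolls (10+8+1) = 19. Cumulative: 179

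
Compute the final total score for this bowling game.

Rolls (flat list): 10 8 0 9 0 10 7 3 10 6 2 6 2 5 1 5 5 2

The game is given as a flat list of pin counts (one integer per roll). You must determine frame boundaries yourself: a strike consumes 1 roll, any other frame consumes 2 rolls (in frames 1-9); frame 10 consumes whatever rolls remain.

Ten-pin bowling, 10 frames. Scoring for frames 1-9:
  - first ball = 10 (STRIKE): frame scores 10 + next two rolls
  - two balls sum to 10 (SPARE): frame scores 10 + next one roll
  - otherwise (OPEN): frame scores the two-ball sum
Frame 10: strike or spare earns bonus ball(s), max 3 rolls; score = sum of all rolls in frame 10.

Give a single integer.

Answer: 127

Derivation:
Frame 1: STRIKE. 10 + next two rolls (8+0) = 18. Cumulative: 18
Frame 2: OPEN (8+0=8). Cumulative: 26
Frame 3: OPEN (9+0=9). Cumulative: 35
Frame 4: STRIKE. 10 + next two rolls (7+3) = 20. Cumulative: 55
Frame 5: SPARE (7+3=10). 10 + next roll (10) = 20. Cumulative: 75
Frame 6: STRIKE. 10 + next two rolls (6+2) = 18. Cumulative: 93
Frame 7: OPEN (6+2=8). Cumulative: 101
Frame 8: OPEN (6+2=8). Cumulative: 109
Frame 9: OPEN (5+1=6). Cumulative: 115
Frame 10: SPARE. Sum of all frame-10 rolls (5+5+2) = 12. Cumulative: 127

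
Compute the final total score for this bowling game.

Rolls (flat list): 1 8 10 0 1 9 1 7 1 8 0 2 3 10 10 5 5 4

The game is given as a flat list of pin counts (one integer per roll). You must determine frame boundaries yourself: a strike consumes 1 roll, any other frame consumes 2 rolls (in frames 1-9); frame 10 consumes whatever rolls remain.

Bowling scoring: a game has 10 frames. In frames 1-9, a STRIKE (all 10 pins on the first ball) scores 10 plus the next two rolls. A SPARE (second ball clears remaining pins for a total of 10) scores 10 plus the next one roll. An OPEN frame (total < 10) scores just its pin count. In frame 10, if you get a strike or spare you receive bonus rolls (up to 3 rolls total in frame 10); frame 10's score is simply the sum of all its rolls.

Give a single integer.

Answer: 118

Derivation:
Frame 1: OPEN (1+8=9). Cumulative: 9
Frame 2: STRIKE. 10 + next two rolls (0+1) = 11. Cumulative: 20
Frame 3: OPEN (0+1=1). Cumulative: 21
Frame 4: SPARE (9+1=10). 10 + next roll (7) = 17. Cumulative: 38
Frame 5: OPEN (7+1=8). Cumulative: 46
Frame 6: OPEN (8+0=8). Cumulative: 54
Frame 7: OPEN (2+3=5). Cumulative: 59
Frame 8: STRIKE. 10 + next two rolls (10+5) = 25. Cumulative: 84
Frame 9: STRIKE. 10 + next two rolls (5+5) = 20. Cumulative: 104
Frame 10: SPARE. Sum of all frame-10 rolls (5+5+4) = 14. Cumulative: 118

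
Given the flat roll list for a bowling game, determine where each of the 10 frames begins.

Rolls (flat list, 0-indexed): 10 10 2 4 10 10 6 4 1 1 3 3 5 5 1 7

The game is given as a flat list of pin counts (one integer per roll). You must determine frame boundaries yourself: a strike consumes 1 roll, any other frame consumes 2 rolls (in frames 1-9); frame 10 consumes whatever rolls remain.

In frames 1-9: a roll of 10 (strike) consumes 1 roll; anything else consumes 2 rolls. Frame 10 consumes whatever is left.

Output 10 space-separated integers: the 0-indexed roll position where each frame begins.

Frame 1 starts at roll index 0: roll=10 (strike), consumes 1 roll
Frame 2 starts at roll index 1: roll=10 (strike), consumes 1 roll
Frame 3 starts at roll index 2: rolls=2,4 (sum=6), consumes 2 rolls
Frame 4 starts at roll index 4: roll=10 (strike), consumes 1 roll
Frame 5 starts at roll index 5: roll=10 (strike), consumes 1 roll
Frame 6 starts at roll index 6: rolls=6,4 (sum=10), consumes 2 rolls
Frame 7 starts at roll index 8: rolls=1,1 (sum=2), consumes 2 rolls
Frame 8 starts at roll index 10: rolls=3,3 (sum=6), consumes 2 rolls
Frame 9 starts at roll index 12: rolls=5,5 (sum=10), consumes 2 rolls
Frame 10 starts at roll index 14: 2 remaining rolls

Answer: 0 1 2 4 5 6 8 10 12 14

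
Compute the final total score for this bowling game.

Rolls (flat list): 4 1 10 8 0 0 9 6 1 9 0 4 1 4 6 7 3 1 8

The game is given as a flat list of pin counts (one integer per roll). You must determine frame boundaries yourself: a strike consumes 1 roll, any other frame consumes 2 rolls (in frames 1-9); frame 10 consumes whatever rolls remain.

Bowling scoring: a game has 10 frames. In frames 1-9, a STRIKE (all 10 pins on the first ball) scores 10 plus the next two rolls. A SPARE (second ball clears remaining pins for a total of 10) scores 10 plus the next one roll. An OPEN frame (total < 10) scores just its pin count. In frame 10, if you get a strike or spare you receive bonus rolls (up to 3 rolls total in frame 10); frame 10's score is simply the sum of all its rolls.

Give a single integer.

Frame 1: OPEN (4+1=5). Cumulative: 5
Frame 2: STRIKE. 10 + next two rolls (8+0) = 18. Cumulative: 23
Frame 3: OPEN (8+0=8). Cumulative: 31
Frame 4: OPEN (0+9=9). Cumulative: 40
Frame 5: OPEN (6+1=7). Cumulative: 47
Frame 6: OPEN (9+0=9). Cumulative: 56
Frame 7: OPEN (4+1=5). Cumulative: 61
Frame 8: SPARE (4+6=10). 10 + next roll (7) = 17. Cumulative: 78
Frame 9: SPARE (7+3=10). 10 + next roll (1) = 11. Cumulative: 89
Frame 10: OPEN. Sum of all frame-10 rolls (1+8) = 9. Cumulative: 98

Answer: 98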